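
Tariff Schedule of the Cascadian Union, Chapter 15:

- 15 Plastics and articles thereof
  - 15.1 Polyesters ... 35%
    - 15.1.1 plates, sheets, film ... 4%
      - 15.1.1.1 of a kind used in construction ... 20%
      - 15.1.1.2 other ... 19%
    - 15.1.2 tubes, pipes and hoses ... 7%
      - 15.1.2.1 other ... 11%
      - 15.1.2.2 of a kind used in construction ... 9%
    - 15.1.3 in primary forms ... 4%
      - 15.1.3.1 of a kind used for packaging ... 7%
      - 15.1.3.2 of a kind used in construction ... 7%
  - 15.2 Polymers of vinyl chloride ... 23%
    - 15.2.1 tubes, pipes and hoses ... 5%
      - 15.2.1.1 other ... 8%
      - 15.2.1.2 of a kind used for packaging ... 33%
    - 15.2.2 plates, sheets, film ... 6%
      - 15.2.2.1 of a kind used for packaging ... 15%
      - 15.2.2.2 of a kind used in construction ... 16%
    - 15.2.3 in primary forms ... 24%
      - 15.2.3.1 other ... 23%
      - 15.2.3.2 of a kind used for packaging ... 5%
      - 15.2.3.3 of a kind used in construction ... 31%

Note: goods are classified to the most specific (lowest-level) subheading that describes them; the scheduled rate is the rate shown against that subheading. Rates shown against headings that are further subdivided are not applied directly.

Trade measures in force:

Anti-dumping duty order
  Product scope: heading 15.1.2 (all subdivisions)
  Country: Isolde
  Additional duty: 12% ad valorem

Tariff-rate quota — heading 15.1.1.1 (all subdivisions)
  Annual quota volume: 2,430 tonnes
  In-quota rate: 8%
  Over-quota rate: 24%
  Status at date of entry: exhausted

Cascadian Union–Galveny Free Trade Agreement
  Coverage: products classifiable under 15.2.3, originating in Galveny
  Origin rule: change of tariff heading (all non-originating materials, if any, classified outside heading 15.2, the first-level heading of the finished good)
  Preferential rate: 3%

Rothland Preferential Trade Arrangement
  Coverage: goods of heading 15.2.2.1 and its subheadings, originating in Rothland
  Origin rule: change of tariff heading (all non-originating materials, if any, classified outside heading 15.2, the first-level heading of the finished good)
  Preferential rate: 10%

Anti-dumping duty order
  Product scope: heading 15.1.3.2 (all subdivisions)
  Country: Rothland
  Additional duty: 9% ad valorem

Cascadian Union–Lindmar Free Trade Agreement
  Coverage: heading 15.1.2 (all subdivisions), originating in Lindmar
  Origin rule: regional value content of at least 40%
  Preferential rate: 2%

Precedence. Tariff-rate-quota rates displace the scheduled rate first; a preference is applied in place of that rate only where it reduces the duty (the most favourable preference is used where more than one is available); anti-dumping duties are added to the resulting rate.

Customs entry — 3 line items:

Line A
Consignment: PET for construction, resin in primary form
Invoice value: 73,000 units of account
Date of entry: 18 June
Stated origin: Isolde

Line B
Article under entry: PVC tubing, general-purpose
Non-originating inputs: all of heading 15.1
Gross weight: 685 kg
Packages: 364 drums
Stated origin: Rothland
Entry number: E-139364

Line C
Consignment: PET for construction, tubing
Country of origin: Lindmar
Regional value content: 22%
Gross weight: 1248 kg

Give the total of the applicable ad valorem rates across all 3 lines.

Line A: PET → 15.1; resin in primary form → 15.1.3; for construction → 15.1.3.2. Scheduled 7%. No special measure applies. → 7%.
Line B: PVC → 15.2; tubing → 15.2.1; general-purpose → 15.2.1.1. Scheduled 8%. Rothland agreement on 15.2.2.1: 15.2.1.1 not covered. → 8%.
Line C: PET → 15.1; tubing → 15.1.2; for construction → 15.1.2.2. Scheduled 9%. Lindmar agreement on 15.1.2: RVC < 40%. → 9%.
Sum: 7% + 8% + 9% = 24%.

24%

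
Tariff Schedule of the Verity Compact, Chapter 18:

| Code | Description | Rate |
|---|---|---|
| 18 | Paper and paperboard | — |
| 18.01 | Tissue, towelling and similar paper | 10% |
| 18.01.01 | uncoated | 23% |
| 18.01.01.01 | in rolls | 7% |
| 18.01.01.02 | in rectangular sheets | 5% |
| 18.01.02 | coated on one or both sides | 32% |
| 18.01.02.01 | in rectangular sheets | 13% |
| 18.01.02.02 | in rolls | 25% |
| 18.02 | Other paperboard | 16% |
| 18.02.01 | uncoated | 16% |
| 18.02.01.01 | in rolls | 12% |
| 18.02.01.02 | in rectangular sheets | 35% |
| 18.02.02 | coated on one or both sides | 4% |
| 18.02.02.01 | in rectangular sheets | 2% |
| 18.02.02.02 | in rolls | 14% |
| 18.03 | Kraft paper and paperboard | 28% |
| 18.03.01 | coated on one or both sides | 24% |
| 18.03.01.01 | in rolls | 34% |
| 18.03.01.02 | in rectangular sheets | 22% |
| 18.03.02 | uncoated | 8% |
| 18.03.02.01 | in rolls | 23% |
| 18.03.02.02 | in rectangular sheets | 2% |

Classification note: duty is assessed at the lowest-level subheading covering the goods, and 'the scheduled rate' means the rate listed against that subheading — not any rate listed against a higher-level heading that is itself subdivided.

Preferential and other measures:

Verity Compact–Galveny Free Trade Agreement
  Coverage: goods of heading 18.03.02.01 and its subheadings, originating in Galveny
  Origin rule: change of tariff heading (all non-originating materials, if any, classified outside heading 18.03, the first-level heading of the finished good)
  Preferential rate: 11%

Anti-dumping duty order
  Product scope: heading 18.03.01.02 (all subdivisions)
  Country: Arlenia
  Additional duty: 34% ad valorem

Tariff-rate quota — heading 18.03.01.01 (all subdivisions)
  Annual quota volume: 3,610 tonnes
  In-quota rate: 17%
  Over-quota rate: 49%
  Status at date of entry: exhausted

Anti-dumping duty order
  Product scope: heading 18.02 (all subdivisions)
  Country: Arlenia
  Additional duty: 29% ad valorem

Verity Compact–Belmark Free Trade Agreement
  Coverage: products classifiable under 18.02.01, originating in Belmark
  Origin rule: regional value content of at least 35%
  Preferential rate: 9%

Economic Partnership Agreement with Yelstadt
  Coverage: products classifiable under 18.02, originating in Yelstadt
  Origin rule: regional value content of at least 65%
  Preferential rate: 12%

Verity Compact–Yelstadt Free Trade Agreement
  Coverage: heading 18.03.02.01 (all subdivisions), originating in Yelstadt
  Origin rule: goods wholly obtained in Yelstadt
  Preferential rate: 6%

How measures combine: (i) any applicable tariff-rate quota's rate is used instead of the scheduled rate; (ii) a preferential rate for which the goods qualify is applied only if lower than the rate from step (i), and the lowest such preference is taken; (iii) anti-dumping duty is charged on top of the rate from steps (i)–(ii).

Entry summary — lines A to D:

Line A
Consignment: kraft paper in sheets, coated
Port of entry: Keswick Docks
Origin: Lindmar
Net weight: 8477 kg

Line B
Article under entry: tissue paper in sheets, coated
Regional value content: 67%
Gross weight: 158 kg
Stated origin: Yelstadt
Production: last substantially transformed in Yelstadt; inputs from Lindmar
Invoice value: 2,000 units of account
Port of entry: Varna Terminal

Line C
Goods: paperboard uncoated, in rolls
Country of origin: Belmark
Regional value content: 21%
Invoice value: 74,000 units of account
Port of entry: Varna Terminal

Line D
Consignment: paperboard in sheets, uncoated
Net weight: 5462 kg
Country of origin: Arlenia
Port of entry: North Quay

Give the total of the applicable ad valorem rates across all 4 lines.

Line A: kraft paper → 18.03; coated → 18.03.01; in sheets → 18.03.01.02. Scheduled 22%. No special measure applies. → 22%.
Line B: tissue paper → 18.01; coated → 18.01.02; in sheets → 18.01.02.01. Scheduled 13%. Yelstadt agreement on 18.02: 18.01.02.01 not covered; Yelstadt agreement on 18.03.02.01: 18.01.02.01 not covered. → 13%.
Line C: paperboard → 18.02; uncoated → 18.02.01; in rolls → 18.02.01.01. Scheduled 12%. Belmark agreement on 18.02.01: RVC < 35%. → 12%.
Line D: paperboard → 18.02; uncoated → 18.02.01; in sheets → 18.02.01.02. Scheduled 35%. anti-dumping (Arlenia, 18.02): +29%; total 35% + 29% = 64%. → 64%.
Sum: 22% + 13% + 12% + 64% = 111%.

111%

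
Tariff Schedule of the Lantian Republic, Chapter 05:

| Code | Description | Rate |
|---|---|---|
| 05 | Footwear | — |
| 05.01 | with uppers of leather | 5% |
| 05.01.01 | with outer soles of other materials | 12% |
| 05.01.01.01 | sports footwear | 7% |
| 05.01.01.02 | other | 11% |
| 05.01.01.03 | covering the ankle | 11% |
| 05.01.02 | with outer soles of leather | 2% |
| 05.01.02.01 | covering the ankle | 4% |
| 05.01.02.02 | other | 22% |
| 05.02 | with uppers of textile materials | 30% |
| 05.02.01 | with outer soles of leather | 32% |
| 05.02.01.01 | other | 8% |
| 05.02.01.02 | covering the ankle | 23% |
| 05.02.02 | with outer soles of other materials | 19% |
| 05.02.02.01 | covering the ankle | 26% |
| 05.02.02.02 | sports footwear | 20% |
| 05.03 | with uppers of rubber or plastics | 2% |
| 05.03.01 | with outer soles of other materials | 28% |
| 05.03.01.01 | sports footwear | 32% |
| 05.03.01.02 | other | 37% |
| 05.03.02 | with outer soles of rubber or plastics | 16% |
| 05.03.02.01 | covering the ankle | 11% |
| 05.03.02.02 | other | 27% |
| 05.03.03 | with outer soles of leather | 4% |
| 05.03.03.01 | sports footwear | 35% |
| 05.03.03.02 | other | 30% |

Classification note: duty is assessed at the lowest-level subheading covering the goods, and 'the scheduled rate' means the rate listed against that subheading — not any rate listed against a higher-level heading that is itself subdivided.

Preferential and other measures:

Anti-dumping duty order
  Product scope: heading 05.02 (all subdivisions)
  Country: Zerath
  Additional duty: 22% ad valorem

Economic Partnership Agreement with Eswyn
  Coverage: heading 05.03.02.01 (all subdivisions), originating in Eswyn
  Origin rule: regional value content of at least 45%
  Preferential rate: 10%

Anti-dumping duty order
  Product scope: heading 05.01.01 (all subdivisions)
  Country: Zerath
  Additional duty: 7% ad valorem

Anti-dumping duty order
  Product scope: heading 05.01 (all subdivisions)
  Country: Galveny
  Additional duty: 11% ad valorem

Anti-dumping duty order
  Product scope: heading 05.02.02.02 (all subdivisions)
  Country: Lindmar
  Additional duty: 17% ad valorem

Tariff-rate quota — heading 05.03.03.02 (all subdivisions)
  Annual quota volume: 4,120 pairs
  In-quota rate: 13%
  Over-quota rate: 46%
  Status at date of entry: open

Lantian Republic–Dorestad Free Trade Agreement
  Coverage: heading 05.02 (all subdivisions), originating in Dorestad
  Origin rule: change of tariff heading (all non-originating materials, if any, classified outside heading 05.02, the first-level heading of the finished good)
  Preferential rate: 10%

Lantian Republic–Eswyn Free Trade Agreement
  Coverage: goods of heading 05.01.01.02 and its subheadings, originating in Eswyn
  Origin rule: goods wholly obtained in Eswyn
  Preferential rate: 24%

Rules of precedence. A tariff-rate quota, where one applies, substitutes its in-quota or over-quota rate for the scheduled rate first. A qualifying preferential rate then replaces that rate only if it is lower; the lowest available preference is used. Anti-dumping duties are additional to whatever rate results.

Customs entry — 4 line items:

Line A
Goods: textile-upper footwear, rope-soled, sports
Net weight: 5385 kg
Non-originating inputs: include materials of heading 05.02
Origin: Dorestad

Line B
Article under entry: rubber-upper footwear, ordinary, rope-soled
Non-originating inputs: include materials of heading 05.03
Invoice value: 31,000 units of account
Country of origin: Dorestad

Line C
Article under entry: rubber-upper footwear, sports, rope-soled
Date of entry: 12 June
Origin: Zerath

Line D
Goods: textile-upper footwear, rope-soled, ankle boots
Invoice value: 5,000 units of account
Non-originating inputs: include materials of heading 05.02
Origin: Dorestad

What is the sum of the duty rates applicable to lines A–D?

Line A: textile-upper → 05.02; rope-soled → 05.02.02; sports → 05.02.02.02. Scheduled 20%. Dorestad agreement on 05.02: CTH not met. → 20%.
Line B: rubber-upper → 05.03; rope-soled → 05.03.01; ordinary → 05.03.01.02. Scheduled 37%. Dorestad agreement on 05.02: 05.03.01.02 not covered. → 37%.
Line C: rubber-upper → 05.03; rope-soled → 05.03.01; sports → 05.03.01.01. Scheduled 32%. No special measure applies. → 32%.
Line D: textile-upper → 05.02; rope-soled → 05.02.02; ankle boots → 05.02.02.01. Scheduled 26%. Dorestad agreement on 05.02: CTH not met. → 26%.
Sum: 20% + 37% + 32% + 26% = 115%.

115%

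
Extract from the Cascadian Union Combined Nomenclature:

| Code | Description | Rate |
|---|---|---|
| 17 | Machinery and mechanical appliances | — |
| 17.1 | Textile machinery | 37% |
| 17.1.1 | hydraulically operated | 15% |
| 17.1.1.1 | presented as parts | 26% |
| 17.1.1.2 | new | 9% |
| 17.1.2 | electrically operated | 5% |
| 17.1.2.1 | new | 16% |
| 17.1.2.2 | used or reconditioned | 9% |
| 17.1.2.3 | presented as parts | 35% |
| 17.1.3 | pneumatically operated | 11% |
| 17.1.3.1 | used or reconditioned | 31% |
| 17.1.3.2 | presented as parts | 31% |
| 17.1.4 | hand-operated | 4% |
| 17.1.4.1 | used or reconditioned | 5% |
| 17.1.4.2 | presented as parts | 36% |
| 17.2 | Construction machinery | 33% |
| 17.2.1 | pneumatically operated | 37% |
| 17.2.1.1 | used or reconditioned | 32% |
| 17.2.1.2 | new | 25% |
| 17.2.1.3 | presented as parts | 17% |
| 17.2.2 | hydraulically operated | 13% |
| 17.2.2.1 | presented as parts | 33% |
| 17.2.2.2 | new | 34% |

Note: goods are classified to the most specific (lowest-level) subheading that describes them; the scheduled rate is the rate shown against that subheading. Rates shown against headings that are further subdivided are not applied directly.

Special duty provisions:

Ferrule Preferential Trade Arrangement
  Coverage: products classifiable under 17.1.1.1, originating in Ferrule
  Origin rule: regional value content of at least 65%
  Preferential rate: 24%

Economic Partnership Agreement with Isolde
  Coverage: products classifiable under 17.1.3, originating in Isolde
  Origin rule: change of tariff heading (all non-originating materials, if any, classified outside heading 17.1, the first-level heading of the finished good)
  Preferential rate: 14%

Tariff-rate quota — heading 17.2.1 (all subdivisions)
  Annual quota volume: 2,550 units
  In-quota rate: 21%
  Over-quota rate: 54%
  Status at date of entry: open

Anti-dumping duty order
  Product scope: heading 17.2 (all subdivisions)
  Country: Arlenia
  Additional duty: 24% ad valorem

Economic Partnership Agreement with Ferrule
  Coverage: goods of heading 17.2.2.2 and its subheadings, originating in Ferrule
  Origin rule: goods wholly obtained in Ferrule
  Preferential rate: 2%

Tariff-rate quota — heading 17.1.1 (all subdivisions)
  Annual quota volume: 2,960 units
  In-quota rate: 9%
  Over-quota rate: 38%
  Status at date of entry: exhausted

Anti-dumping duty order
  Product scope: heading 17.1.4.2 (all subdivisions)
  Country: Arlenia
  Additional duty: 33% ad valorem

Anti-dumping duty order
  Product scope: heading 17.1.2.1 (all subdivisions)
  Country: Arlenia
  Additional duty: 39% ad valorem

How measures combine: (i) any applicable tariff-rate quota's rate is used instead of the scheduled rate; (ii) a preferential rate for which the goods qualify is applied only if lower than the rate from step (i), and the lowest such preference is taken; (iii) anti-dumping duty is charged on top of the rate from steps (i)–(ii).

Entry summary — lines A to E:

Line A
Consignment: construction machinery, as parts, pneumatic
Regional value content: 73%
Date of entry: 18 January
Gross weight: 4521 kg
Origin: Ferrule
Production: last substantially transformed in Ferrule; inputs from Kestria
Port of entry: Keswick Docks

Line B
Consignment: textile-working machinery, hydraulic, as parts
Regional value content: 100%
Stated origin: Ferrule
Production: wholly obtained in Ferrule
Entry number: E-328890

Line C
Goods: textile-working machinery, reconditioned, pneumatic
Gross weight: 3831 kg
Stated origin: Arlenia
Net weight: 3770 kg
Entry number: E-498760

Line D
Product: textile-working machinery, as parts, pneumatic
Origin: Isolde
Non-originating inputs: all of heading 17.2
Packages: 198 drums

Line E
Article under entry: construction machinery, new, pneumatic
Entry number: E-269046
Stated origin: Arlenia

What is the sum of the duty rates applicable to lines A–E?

Line A: construction → 17.2; pneumatic → 17.2.1; as parts → 17.2.1.3. Scheduled 17%. quota on 17.2.1 open → in-quota 21%; Ferrule agreement on 17.1.1.1: 17.2.1.3 not covered; Ferrule agreement on 17.2.2.2: 17.2.1.3 not covered. → 21%.
Line B: textile-working → 17.1; hydraulic → 17.1.1; as parts → 17.1.1.1. Scheduled 26%. quota on 17.1.1 exhausted → over-quota 38%; Ferrule agreement on 17.1.1.1: RVC ≥ 65% → 24% available; Ferrule agreement on 17.2.2.2: 17.1.1.1 not covered; preferential 24%. → 24%.
Line C: textile-working → 17.1; pneumatic → 17.1.3; reconditioned → 17.1.3.1. Scheduled 31%. No special measure applies. → 31%.
Line D: textile-working → 17.1; pneumatic → 17.1.3; as parts → 17.1.3.2. Scheduled 31%. Isolde agreement on 17.1.3: CTH met → 14% available; preferential 14%. → 14%.
Line E: construction → 17.2; pneumatic → 17.2.1; new → 17.2.1.2. Scheduled 25%. quota on 17.2.1 open → in-quota 21%; anti-dumping (Arlenia, 17.2): +24%; total 21% + 24% = 45%. → 45%.
Sum: 21% + 24% + 31% + 14% + 45% = 135%.

135%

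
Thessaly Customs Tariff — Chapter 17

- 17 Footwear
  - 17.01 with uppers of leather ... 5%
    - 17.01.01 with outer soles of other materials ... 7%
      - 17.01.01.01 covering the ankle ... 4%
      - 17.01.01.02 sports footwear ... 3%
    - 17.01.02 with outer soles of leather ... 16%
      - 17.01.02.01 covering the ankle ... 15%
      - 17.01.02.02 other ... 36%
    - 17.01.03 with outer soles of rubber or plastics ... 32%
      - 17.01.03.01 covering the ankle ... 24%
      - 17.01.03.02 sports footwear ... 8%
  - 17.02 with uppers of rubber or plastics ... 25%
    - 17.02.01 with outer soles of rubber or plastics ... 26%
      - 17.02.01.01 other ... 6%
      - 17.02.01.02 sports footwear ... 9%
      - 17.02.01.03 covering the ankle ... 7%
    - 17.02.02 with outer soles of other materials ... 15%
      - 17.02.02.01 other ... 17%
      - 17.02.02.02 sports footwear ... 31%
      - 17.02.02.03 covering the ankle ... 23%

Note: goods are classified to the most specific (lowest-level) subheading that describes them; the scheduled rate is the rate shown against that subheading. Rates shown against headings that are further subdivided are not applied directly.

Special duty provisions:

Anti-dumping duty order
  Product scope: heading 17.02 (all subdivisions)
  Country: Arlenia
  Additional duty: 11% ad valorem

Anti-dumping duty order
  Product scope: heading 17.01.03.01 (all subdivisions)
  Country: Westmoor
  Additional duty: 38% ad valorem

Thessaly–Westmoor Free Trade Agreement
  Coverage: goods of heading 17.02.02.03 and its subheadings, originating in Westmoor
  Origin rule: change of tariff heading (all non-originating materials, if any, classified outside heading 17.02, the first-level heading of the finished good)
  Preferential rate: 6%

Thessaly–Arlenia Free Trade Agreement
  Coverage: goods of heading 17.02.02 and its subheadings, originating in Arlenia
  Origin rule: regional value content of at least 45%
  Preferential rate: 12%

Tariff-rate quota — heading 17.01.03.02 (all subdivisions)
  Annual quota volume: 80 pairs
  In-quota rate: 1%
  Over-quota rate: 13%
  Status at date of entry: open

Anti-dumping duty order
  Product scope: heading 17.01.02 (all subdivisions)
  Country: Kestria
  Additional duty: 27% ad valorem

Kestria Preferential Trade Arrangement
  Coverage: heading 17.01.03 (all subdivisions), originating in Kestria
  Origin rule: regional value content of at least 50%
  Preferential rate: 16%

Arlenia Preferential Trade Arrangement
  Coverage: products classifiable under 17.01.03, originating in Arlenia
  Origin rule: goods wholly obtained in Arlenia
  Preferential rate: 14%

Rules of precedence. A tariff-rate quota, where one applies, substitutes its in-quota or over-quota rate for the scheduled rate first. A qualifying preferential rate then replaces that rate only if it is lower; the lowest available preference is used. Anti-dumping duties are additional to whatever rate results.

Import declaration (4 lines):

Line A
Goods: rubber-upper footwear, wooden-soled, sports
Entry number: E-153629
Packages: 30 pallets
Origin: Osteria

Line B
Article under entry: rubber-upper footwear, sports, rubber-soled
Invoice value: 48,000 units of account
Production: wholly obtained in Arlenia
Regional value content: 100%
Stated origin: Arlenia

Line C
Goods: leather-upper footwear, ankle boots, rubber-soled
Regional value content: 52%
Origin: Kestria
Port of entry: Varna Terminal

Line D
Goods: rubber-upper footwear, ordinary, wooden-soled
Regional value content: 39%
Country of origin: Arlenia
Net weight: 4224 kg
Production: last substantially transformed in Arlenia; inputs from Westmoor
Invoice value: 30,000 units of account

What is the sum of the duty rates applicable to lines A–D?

95%

Line A: rubber-upper → 17.02; wooden-soled → 17.02.02; sports → 17.02.02.02. Scheduled 31%. No special measure applies. → 31%.
Line B: rubber-upper → 17.02; rubber-soled → 17.02.01; sports → 17.02.01.02. Scheduled 9%. Arlenia agreement on 17.02.02: 17.02.01.02 not covered; Arlenia agreement on 17.01.03: 17.02.01.02 not covered; anti-dumping (Arlenia, 17.02): +11%; total 9% + 11% = 20%. → 20%.
Line C: leather-upper → 17.01; rubber-soled → 17.01.03; ankle boots → 17.01.03.01. Scheduled 24%. Kestria agreement on 17.01.03: RVC ≥ 50% → 16% available; preferential 16%. → 16%.
Line D: rubber-upper → 17.02; wooden-soled → 17.02.02; ordinary → 17.02.02.01. Scheduled 17%. Arlenia agreement on 17.02.02: RVC < 45%; Arlenia agreement on 17.01.03: 17.02.02.01 not covered; anti-dumping (Arlenia, 17.02): +11%; total 17% + 11% = 28%. → 28%.
Sum: 31% + 20% + 16% + 28% = 95%.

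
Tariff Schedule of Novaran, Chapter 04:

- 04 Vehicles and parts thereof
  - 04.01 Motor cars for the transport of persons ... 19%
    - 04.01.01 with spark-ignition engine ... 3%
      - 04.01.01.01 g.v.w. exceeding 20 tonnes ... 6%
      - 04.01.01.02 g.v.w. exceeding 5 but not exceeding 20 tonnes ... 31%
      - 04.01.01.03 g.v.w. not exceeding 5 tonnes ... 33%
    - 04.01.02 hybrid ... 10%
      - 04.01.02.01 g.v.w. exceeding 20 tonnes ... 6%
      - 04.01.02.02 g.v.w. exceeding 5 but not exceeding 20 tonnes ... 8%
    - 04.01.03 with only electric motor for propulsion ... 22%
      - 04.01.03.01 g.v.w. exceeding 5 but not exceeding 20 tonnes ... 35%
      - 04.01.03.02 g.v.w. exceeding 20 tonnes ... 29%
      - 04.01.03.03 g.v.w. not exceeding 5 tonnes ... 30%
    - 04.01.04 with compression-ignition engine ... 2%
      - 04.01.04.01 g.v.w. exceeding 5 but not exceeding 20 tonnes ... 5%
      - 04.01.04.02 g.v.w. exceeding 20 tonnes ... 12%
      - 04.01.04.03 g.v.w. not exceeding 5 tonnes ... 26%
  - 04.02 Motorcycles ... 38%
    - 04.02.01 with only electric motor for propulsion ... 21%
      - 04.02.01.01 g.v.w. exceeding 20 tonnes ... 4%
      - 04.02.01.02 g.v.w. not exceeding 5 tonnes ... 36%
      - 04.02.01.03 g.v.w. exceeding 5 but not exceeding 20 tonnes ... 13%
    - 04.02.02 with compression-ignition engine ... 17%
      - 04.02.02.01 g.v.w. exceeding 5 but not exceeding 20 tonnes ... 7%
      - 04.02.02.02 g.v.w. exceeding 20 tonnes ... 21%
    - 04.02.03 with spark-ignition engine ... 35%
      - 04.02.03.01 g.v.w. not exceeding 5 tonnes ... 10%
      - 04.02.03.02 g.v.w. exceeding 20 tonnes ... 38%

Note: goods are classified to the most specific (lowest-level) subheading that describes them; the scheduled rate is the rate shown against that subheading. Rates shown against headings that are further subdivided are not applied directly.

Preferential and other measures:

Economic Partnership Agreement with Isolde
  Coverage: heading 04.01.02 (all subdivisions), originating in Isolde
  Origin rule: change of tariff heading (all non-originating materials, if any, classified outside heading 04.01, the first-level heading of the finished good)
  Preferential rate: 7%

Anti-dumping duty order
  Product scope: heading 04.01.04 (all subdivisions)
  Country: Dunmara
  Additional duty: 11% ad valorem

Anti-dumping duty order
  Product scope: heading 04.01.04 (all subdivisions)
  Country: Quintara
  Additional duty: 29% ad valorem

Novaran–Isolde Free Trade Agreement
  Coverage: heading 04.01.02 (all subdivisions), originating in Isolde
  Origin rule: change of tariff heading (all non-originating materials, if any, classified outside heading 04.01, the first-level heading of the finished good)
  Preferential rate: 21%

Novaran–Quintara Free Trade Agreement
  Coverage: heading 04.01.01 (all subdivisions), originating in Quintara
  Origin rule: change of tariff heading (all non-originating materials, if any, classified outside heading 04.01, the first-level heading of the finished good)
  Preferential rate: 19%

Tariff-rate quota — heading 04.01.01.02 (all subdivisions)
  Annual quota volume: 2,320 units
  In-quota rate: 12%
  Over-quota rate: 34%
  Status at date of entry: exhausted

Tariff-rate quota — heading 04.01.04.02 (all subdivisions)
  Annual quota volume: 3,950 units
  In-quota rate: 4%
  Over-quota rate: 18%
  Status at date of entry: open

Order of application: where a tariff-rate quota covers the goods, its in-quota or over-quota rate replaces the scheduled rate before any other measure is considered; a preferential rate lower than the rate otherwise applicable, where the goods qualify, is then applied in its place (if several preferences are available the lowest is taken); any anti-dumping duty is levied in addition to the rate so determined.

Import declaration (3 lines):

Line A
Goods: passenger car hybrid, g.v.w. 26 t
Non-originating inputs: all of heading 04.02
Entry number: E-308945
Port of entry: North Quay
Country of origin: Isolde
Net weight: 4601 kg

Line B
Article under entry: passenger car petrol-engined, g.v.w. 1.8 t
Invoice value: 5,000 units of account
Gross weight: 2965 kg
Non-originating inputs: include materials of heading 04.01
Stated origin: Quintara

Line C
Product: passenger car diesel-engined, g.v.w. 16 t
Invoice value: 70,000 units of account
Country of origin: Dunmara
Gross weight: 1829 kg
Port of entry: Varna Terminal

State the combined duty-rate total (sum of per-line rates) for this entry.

55%

Line A: passenger car → 04.01; hybrid → 04.01.02; g.v.w. 26 t → 04.01.02.01. Scheduled 6%. Isolde agreement on 04.01.02: CTH met → 7% available; Isolde agreement on 04.01.02: CTH met → 21% available; preference 7% not lower than 6% → no reduction. → 6%.
Line B: passenger car → 04.01; petrol-engined → 04.01.01; g.v.w. 1.8 t → 04.01.01.03. Scheduled 33%. Quintara agreement on 04.01.01: CTH not met. → 33%.
Line C: passenger car → 04.01; diesel-engined → 04.01.04; g.v.w. 16 t → 04.01.04.01. Scheduled 5%. anti-dumping (Dunmara, 04.01.04): +11%; total 5% + 11% = 16%. → 16%.
Sum: 6% + 33% + 16% = 55%.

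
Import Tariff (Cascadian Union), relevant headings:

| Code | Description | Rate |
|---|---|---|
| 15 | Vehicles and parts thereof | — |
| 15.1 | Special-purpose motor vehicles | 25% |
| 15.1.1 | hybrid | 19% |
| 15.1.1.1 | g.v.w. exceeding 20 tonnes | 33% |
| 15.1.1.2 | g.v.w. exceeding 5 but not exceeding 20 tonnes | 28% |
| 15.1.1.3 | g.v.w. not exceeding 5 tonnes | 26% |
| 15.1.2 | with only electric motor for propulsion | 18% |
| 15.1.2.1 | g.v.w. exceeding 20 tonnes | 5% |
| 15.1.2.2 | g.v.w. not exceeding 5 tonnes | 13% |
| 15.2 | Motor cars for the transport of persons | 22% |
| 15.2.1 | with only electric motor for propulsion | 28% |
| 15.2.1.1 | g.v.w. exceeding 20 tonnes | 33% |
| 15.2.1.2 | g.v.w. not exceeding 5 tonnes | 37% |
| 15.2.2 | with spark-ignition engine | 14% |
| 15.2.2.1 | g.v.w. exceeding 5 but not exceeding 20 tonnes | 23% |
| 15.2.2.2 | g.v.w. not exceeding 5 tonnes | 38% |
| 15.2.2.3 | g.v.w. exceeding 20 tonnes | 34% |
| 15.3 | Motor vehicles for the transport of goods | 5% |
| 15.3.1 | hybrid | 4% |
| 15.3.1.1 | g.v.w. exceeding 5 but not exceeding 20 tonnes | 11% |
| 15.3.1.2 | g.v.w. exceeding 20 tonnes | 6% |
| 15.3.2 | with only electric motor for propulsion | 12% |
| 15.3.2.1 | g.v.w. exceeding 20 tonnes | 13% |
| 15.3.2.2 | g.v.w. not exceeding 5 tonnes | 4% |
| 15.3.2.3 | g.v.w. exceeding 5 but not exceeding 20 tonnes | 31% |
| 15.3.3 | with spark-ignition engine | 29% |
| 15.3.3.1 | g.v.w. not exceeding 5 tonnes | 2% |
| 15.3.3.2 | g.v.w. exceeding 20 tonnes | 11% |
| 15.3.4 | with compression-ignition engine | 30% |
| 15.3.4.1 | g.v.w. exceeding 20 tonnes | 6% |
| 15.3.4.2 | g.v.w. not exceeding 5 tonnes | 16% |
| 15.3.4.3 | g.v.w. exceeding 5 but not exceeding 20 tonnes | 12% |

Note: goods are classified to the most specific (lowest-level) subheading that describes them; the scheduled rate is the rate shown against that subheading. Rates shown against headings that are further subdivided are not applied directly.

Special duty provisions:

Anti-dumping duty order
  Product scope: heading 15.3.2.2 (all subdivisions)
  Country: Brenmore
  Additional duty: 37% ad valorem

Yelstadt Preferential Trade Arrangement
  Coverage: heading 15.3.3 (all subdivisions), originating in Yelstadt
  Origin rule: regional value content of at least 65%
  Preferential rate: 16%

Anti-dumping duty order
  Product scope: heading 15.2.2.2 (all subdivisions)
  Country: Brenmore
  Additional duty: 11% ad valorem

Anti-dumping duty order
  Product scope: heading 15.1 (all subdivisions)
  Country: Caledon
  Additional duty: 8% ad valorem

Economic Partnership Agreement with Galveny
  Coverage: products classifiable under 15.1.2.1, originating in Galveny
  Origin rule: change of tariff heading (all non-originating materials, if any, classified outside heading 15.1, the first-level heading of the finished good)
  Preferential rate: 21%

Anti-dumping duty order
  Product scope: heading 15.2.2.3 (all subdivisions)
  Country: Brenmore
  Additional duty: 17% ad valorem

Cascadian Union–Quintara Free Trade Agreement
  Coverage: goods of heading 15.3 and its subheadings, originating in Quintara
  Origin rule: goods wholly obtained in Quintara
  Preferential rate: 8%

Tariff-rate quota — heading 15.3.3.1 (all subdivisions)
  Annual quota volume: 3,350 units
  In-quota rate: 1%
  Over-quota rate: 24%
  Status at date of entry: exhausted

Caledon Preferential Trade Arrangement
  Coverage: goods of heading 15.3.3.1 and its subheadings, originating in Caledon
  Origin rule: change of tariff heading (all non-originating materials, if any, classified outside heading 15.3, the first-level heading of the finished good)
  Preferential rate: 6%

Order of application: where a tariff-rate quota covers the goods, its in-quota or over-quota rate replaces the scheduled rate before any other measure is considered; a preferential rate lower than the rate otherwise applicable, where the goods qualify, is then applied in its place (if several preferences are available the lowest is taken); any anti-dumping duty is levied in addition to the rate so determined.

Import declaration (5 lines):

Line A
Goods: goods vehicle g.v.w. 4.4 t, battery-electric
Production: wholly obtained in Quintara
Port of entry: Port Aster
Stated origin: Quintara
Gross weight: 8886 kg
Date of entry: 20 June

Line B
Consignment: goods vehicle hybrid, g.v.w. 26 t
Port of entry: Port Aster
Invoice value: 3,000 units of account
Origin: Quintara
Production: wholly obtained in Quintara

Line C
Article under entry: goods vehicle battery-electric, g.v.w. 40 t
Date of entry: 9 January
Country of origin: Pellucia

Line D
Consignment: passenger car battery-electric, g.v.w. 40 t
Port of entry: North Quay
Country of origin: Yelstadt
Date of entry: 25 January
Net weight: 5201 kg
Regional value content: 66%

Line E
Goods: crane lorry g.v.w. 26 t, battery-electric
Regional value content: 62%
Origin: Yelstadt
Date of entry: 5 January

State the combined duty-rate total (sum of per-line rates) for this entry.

Line A: goods vehicle → 15.3; battery-electric → 15.3.2; g.v.w. 4.4 t → 15.3.2.2. Scheduled 4%. Quintara agreement on 15.3: wholly obtained → 8% available; preference 8% not lower than 4% → no reduction. → 4%.
Line B: goods vehicle → 15.3; hybrid → 15.3.1; g.v.w. 26 t → 15.3.1.2. Scheduled 6%. Quintara agreement on 15.3: wholly obtained → 8% available; preference 8% not lower than 6% → no reduction. → 6%.
Line C: goods vehicle → 15.3; battery-electric → 15.3.2; g.v.w. 40 t → 15.3.2.1. Scheduled 13%. No special measure applies. → 13%.
Line D: passenger car → 15.2; battery-electric → 15.2.1; g.v.w. 40 t → 15.2.1.1. Scheduled 33%. Yelstadt agreement on 15.3.3: 15.2.1.1 not covered. → 33%.
Line E: crane lorry → 15.1; battery-electric → 15.1.2; g.v.w. 26 t → 15.1.2.1. Scheduled 5%. Yelstadt agreement on 15.3.3: 15.1.2.1 not covered. → 5%.
Sum: 4% + 6% + 13% + 33% + 5% = 61%.

61%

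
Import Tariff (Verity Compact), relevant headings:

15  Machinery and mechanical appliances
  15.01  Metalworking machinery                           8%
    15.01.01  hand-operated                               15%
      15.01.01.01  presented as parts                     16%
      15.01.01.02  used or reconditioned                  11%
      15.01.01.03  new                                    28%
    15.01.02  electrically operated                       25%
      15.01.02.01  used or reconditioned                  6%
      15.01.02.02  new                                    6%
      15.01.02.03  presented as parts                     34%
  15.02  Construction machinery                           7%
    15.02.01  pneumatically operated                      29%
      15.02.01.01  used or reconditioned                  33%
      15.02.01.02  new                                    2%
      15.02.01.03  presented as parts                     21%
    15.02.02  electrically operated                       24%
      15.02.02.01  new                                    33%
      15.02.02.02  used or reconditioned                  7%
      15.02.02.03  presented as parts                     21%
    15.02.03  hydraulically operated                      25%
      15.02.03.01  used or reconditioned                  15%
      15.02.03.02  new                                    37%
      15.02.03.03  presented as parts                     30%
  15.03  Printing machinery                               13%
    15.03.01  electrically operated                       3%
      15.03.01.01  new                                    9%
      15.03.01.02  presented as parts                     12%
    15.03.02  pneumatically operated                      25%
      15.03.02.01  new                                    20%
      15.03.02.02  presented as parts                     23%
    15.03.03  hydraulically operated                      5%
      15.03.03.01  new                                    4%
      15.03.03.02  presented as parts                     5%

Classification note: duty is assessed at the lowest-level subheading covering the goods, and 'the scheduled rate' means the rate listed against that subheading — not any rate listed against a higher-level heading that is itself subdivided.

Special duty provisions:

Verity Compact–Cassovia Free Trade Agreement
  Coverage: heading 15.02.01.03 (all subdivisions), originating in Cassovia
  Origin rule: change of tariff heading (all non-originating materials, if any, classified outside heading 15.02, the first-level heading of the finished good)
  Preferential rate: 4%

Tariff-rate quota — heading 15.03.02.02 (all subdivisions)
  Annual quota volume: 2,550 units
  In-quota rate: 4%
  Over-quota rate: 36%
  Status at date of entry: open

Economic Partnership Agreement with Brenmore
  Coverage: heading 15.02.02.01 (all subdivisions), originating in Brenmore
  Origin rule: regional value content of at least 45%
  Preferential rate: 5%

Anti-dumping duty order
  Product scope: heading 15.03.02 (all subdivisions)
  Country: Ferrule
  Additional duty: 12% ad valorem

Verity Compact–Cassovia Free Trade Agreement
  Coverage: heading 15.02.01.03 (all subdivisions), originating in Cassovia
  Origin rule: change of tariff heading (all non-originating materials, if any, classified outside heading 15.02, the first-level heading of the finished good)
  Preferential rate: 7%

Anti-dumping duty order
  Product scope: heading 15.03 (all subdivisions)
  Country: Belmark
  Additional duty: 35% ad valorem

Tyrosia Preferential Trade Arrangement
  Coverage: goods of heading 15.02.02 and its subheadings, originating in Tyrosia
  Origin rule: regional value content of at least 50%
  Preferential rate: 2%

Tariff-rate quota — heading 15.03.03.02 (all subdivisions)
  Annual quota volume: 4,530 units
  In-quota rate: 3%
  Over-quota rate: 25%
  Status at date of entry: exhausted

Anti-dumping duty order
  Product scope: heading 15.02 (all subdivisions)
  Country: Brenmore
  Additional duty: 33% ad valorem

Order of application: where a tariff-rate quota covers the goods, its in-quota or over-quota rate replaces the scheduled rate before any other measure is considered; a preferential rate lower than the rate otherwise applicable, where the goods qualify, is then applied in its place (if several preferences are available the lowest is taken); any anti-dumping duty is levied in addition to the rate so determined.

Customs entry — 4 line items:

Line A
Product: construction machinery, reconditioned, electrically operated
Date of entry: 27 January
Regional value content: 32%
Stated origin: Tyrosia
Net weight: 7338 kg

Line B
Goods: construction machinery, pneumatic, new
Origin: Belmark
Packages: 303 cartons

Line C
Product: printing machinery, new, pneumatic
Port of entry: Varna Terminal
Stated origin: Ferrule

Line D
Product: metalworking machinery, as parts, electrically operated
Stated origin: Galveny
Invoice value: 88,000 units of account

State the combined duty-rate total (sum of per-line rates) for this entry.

Line A: construction → 15.02; electrically operated → 15.02.02; reconditioned → 15.02.02.02. Scheduled 7%. Tyrosia agreement on 15.02.02: RVC < 50%. → 7%.
Line B: construction → 15.02; pneumatic → 15.02.01; new → 15.02.01.02. Scheduled 2%. No special measure applies. → 2%.
Line C: printing → 15.03; pneumatic → 15.03.02; new → 15.03.02.01. Scheduled 20%. anti-dumping (Ferrule, 15.03.02): +12%; total 20% + 12% = 32%. → 32%.
Line D: metalworking → 15.01; electrically operated → 15.01.02; as parts → 15.01.02.03. Scheduled 34%. No special measure applies. → 34%.
Sum: 7% + 2% + 32% + 34% = 75%.

75%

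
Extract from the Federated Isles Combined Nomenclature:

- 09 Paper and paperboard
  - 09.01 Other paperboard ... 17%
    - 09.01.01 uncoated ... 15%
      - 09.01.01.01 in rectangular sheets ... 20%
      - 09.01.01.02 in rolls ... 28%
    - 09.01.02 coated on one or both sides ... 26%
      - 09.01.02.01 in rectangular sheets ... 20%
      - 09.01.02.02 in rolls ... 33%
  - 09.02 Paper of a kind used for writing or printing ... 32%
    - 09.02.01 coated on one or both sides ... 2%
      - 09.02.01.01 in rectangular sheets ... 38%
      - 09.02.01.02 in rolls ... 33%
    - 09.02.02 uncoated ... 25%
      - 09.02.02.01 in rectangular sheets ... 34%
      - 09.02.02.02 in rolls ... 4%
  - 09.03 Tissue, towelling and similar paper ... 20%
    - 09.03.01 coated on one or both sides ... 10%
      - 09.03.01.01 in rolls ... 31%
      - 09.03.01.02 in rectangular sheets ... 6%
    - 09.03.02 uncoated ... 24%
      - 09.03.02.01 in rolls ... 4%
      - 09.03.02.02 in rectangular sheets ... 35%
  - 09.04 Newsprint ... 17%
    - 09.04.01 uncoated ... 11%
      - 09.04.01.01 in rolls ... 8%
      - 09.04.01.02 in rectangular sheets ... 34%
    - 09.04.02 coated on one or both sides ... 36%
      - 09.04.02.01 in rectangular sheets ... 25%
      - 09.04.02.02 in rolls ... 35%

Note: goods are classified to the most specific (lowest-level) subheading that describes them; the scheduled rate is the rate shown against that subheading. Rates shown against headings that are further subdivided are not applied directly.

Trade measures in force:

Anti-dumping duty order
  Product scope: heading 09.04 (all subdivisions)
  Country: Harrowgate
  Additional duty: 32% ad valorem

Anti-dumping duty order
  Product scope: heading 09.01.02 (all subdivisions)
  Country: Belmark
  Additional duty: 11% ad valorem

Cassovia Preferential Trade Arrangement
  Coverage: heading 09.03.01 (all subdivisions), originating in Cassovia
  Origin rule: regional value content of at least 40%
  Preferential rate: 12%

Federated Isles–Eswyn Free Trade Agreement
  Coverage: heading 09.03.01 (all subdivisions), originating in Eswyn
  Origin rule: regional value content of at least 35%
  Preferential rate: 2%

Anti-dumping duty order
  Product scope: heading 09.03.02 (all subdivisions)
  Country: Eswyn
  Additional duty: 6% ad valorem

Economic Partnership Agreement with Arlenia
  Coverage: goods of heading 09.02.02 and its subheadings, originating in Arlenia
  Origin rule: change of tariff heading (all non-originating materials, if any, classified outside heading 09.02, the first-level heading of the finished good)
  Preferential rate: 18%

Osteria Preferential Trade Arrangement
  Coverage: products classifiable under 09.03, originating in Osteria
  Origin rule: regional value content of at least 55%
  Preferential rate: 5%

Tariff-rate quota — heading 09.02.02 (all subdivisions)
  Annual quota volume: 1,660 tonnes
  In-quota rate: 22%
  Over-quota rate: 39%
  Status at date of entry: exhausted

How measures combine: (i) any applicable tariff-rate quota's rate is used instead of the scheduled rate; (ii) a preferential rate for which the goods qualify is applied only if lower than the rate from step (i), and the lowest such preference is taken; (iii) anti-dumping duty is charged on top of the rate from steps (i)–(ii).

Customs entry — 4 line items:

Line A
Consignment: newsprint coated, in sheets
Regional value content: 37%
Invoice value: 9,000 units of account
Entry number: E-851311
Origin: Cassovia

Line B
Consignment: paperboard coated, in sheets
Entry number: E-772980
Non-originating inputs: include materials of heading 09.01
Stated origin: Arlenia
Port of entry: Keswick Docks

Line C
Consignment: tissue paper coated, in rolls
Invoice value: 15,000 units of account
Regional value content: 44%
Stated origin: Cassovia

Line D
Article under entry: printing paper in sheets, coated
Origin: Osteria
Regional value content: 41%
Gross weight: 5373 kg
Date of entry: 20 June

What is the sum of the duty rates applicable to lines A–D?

Line A: newsprint → 09.04; coated → 09.04.02; in sheets → 09.04.02.01. Scheduled 25%. Cassovia agreement on 09.03.01: 09.04.02.01 not covered. → 25%.
Line B: paperboard → 09.01; coated → 09.01.02; in sheets → 09.01.02.01. Scheduled 20%. Arlenia agreement on 09.02.02: 09.01.02.01 not covered. → 20%.
Line C: tissue paper → 09.03; coated → 09.03.01; in rolls → 09.03.01.01. Scheduled 31%. Cassovia agreement on 09.03.01: RVC ≥ 40% → 12% available; preferential 12%. → 12%.
Line D: printing paper → 09.02; coated → 09.02.01; in sheets → 09.02.01.01. Scheduled 38%. Osteria agreement on 09.03: 09.02.01.01 not covered. → 38%.
Sum: 25% + 20% + 12% + 38% = 95%.

95%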